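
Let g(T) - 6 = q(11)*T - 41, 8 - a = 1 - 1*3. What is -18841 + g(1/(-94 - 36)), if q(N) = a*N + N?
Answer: -2454001/130 ≈ -18877.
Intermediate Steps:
a = 10 (a = 8 - (1 - 1*3) = 8 - (1 - 3) = 8 - 1*(-2) = 8 + 2 = 10)
q(N) = 11*N (q(N) = 10*N + N = 11*N)
g(T) = -35 + 121*T (g(T) = 6 + ((11*11)*T - 41) = 6 + (121*T - 41) = 6 + (-41 + 121*T) = -35 + 121*T)
-18841 + g(1/(-94 - 36)) = -18841 + (-35 + 121/(-94 - 36)) = -18841 + (-35 + 121/(-130)) = -18841 + (-35 + 121*(-1/130)) = -18841 + (-35 - 121/130) = -18841 - 4671/130 = -2454001/130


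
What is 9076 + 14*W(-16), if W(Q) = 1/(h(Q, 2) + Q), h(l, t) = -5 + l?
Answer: 335798/37 ≈ 9075.6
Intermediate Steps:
W(Q) = 1/(-5 + 2*Q) (W(Q) = 1/((-5 + Q) + Q) = 1/(-5 + 2*Q))
9076 + 14*W(-16) = 9076 + 14/(-5 + 2*(-16)) = 9076 + 14/(-5 - 32) = 9076 + 14/(-37) = 9076 + 14*(-1/37) = 9076 - 14/37 = 335798/37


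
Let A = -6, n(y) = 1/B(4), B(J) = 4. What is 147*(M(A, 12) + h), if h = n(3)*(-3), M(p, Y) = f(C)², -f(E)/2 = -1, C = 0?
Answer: 1911/4 ≈ 477.75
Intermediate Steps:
f(E) = 2 (f(E) = -2*(-1) = 2)
n(y) = ¼ (n(y) = 1/4 = ¼)
M(p, Y) = 4 (M(p, Y) = 2² = 4)
h = -¾ (h = (¼)*(-3) = -¾ ≈ -0.75000)
147*(M(A, 12) + h) = 147*(4 - ¾) = 147*(13/4) = 1911/4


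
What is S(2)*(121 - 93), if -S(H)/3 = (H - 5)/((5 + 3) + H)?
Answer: 126/5 ≈ 25.200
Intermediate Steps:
S(H) = -3*(-5 + H)/(8 + H) (S(H) = -3*(H - 5)/((5 + 3) + H) = -3*(-5 + H)/(8 + H))
S(2)*(121 - 93) = (3*(5 - 1*2)/(8 + 2))*(121 - 93) = (3*(5 - 2)/10)*28 = (3*(⅒)*3)*28 = (9/10)*28 = 126/5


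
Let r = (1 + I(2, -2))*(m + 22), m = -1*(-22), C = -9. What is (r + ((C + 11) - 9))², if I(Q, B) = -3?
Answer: 9025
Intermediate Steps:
m = 22
r = -88 (r = (1 - 3)*(22 + 22) = -2*44 = -88)
(r + ((C + 11) - 9))² = (-88 + ((-9 + 11) - 9))² = (-88 + (2 - 9))² = (-88 - 7)² = (-95)² = 9025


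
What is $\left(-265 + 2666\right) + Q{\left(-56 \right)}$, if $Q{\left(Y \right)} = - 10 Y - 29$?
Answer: $2932$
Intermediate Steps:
$Q{\left(Y \right)} = -29 - 10 Y$
$\left(-265 + 2666\right) + Q{\left(-56 \right)} = \left(-265 + 2666\right) - -531 = 2401 + \left(-29 + 560\right) = 2401 + 531 = 2932$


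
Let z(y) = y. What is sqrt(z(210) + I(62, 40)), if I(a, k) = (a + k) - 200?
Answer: 4*sqrt(7) ≈ 10.583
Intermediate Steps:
I(a, k) = -200 + a + k
sqrt(z(210) + I(62, 40)) = sqrt(210 + (-200 + 62 + 40)) = sqrt(210 - 98) = sqrt(112) = 4*sqrt(7)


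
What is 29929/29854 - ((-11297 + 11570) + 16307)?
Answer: -494949391/29854 ≈ -16579.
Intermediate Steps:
29929/29854 - ((-11297 + 11570) + 16307) = 29929*(1/29854) - (273 + 16307) = 29929/29854 - 1*16580 = 29929/29854 - 16580 = -494949391/29854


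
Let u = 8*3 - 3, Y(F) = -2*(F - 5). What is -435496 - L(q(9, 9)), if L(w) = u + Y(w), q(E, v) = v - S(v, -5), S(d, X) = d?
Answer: -435527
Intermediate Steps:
Y(F) = 10 - 2*F (Y(F) = -2*(-5 + F) = 10 - 2*F)
u = 21 (u = 24 - 3 = 21)
q(E, v) = 0 (q(E, v) = v - v = 0)
L(w) = 31 - 2*w (L(w) = 21 + (10 - 2*w) = 31 - 2*w)
-435496 - L(q(9, 9)) = -435496 - (31 - 2*0) = -435496 - (31 + 0) = -435496 - 1*31 = -435496 - 31 = -435527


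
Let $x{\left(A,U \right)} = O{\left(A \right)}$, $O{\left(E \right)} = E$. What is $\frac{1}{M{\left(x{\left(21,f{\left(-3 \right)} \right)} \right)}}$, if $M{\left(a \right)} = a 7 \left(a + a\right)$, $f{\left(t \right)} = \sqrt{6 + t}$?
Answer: $\frac{1}{6174} \approx 0.00016197$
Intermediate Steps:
$x{\left(A,U \right)} = A$
$M{\left(a \right)} = 14 a^{2}$ ($M{\left(a \right)} = 7 a 2 a = 14 a^{2}$)
$\frac{1}{M{\left(x{\left(21,f{\left(-3 \right)} \right)} \right)}} = \frac{1}{14 \cdot 21^{2}} = \frac{1}{14 \cdot 441} = \frac{1}{6174}$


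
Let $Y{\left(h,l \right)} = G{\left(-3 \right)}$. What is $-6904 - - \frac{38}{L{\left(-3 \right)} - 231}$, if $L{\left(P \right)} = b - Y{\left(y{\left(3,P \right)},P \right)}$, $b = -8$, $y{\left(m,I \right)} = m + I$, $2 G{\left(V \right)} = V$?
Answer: $- \frac{172604}{25} \approx -6904.2$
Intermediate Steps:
$G{\left(V \right)} = \frac{V}{2}$
$y{\left(m,I \right)} = I + m$
$Y{\left(h,l \right)} = - \frac{3}{2}$ ($Y{\left(h,l \right)} = \frac{1}{2} \left(-3\right) = - \frac{3}{2}$)
$L{\left(P \right)} = - \frac{13}{2}$ ($L{\left(P \right)} = -8 - - \frac{3}{2} = -8 + \frac{3}{2} = - \frac{13}{2}$)
$-6904 - - \frac{38}{L{\left(-3 \right)} - 231} = -6904 - - \frac{38}{- \frac{13}{2} - 231} = -6904 - - \frac{38}{- \frac{475}{2}} = -6904 - \left(-38\right) \left(- \frac{2}{475}\right) = -6904 - \frac{4}{25} = - \frac{172604}{25}$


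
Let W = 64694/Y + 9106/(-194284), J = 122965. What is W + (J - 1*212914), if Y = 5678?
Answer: -24803558000655/275786138 ≈ -89938.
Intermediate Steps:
W = 3129326307/275786138 (W = 64694/5678 + 9106/(-194284) = 64694*(1/5678) + 9106*(-1/194284) = 32347/2839 - 4553/97142 = 3129326307/275786138 ≈ 11.347)
W + (J - 1*212914) = 3129326307/275786138 + (122965 - 1*212914) = 3129326307/275786138 + (122965 - 212914) = 3129326307/275786138 - 89949 = -24803558000655/275786138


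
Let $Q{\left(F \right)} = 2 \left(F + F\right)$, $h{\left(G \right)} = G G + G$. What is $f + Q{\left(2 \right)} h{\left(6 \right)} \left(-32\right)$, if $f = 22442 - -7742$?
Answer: $19432$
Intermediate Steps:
$h{\left(G \right)} = G + G^{2}$ ($h{\left(G \right)} = G^{2} + G = G + G^{2}$)
$f = 30184$ ($f = 22442 + 7742 = 30184$)
$Q{\left(F \right)} = 4 F$ ($Q{\left(F \right)} = 2 \cdot 2 F = 4 F$)
$f + Q{\left(2 \right)} h{\left(6 \right)} \left(-32\right) = 30184 + 4 \cdot 2 \cdot 6 \left(1 + 6\right) \left(-32\right) = 30184 + 8 \cdot 6 \cdot 7 \left(-32\right) = 30184 + 8 \cdot 42 \left(-32\right) = 30184 + 336 \left(-32\right) = 30184 - 10752 = 19432$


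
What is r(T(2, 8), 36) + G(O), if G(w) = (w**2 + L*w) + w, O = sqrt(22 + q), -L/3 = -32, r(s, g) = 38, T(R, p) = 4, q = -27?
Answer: 33 + 97*I*sqrt(5) ≈ 33.0 + 216.9*I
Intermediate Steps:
L = 96 (L = -3*(-32) = 96)
O = I*sqrt(5) (O = sqrt(22 - 27) = sqrt(-5) = I*sqrt(5) ≈ 2.2361*I)
G(w) = w**2 + 97*w (G(w) = (w**2 + 96*w) + w = w**2 + 97*w)
r(T(2, 8), 36) + G(O) = 38 + (I*sqrt(5))*(97 + I*sqrt(5)) = 38 + I*sqrt(5)*(97 + I*sqrt(5))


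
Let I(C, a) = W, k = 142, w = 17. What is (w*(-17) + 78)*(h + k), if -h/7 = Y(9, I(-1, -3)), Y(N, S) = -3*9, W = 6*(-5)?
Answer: -69841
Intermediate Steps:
W = -30
I(C, a) = -30
Y(N, S) = -27
h = 189 (h = -7*(-27) = 189)
(w*(-17) + 78)*(h + k) = (17*(-17) + 78)*(189 + 142) = (-289 + 78)*331 = -211*331 = -69841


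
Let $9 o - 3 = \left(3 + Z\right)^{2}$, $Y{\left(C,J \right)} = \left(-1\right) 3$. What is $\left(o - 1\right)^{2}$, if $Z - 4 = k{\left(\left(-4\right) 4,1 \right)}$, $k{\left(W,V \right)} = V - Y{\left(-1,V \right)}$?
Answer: $\frac{13225}{81} \approx 163.27$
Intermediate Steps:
$Y{\left(C,J \right)} = -3$
$k{\left(W,V \right)} = 3 + V$ ($k{\left(W,V \right)} = V - -3 = V + 3 = 3 + V$)
$Z = 8$ ($Z = 4 + \left(3 + 1\right) = 4 + 4 = 8$)
$o = \frac{124}{9}$ ($o = \frac{1}{3} + \frac{\left(3 + 8\right)^{2}}{9} = \frac{1}{3} + \frac{11^{2}}{9} = \frac{1}{3} + \frac{1}{9} \cdot 121 = \frac{1}{3} + \frac{121}{9} = \frac{124}{9} \approx 13.778$)
$\left(o - 1\right)^{2} = \left(\frac{124}{9} - 1\right)^{2} = \left(\frac{115}{9}\right)^{2} = \frac{13225}{81}$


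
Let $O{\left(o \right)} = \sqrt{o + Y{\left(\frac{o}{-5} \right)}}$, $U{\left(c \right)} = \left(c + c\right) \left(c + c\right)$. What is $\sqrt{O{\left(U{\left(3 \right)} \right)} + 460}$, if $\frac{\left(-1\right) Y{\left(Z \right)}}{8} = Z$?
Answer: $\frac{\sqrt{11500 + 30 \sqrt{65}}}{5} \approx 21.672$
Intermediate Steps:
$Y{\left(Z \right)} = - 8 Z$
$U{\left(c \right)} = 4 c^{2}$ ($U{\left(c \right)} = 2 c 2 c = 4 c^{2}$)
$O{\left(o \right)} = \frac{\sqrt{65} \sqrt{o}}{5}$ ($O{\left(o \right)} = \sqrt{o - 8 \frac{o}{-5}} = \sqrt{o - 8 o \left(- \frac{1}{5}\right)} = \sqrt{o - 8 \left(- \frac{o}{5}\right)} = \sqrt{o + \frac{8 o}{5}} = \sqrt{\frac{13 o}{5}} = \frac{\sqrt{65} \sqrt{o}}{5}$)
$\sqrt{O{\left(U{\left(3 \right)} \right)} + 460} = \sqrt{\frac{\sqrt{65} \sqrt{4 \cdot 3^{2}}}{5} + 460} = \sqrt{\frac{\sqrt{65} \sqrt{4 \cdot 9}}{5} + 460} = \sqrt{\frac{\sqrt{65} \sqrt{36}}{5} + 460} = \sqrt{\frac{1}{5} \sqrt{65} \cdot 6 + 460} = \sqrt{\frac{6 \sqrt{65}}{5} + 460} = \sqrt{460 + \frac{6 \sqrt{65}}{5}}$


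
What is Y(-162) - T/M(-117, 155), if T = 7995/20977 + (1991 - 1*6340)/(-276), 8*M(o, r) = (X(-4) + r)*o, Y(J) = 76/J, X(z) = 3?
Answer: -18548606467/40135315077 ≈ -0.46215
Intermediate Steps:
M(o, r) = o*(3 + r)/8 (M(o, r) = ((3 + r)*o)/8 = (o*(3 + r))/8 = o*(3 + r)/8)
T = 93435593/5789652 (T = 7995*(1/20977) + (1991 - 6340)*(-1/276) = 7995/20977 - 4349*(-1/276) = 7995/20977 + 4349/276 = 93435593/5789652 ≈ 16.138)
Y(-162) - T/M(-117, 155) = 76/(-162) - 93435593/(5789652*((⅛)*(-117)*(3 + 155))) = 76*(-1/162) - 93435593/(5789652*((⅛)*(-117)*158)) = -38/81 - 93435593/(5789652*(-9243/4)) = -38/81 - 93435593*(-4)/(5789652*9243) = -38/81 - 1*(-93435593/13378438359) = -38/81 + 93435593/13378438359 = -18548606467/40135315077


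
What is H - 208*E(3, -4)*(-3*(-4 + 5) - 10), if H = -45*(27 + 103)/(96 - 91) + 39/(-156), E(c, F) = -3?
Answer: -37129/4 ≈ -9282.3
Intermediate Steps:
H = -4681/4 (H = -45/(5/130) + 39*(-1/156) = -45/(5*(1/130)) - ¼ = -45/1/26 - ¼ = -45*26 - ¼ = -1170 - ¼ = -4681/4 ≈ -1170.3)
H - 208*E(3, -4)*(-3*(-4 + 5) - 10) = -4681/4 - (-624)*(-3*(-4 + 5) - 10) = -4681/4 - (-624)*(-3*1 - 10) = -4681/4 - (-624)*(-3 - 10) = -4681/4 - (-624)*(-13) = -4681/4 - 208*39 = -4681/4 - 8112 = -37129/4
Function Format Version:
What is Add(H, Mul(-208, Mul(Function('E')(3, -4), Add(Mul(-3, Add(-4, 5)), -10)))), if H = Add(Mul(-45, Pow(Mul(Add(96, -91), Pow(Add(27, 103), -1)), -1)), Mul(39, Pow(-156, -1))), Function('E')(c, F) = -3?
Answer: Rational(-37129, 4) ≈ -9282.3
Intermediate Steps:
H = Rational(-4681, 4) (H = Add(Mul(-45, Pow(Mul(5, Pow(130, -1)), -1)), Mul(39, Rational(-1, 156))) = Add(Mul(-45, Pow(Mul(5, Rational(1, 130)), -1)), Rational(-1, 4)) = Add(Mul(-45, Pow(Rational(1, 26), -1)), Rational(-1, 4)) = Add(Mul(-45, 26), Rational(-1, 4)) = Add(-1170, Rational(-1, 4)) = Rational(-4681, 4) ≈ -1170.3)
Add(H, Mul(-208, Mul(Function('E')(3, -4), Add(Mul(-3, Add(-4, 5)), -10)))) = Add(Rational(-4681, 4), Mul(-208, Mul(-3, Add(Mul(-3, Add(-4, 5)), -10)))) = Add(Rational(-4681, 4), Mul(-208, Mul(-3, Add(Mul(-3, 1), -10)))) = Add(Rational(-4681, 4), Mul(-208, Mul(-3, Add(-3, -10)))) = Add(Rational(-4681, 4), Mul(-208, Mul(-3, -13))) = Add(Rational(-4681, 4), Mul(-208, 39)) = Add(Rational(-4681, 4), -8112) = Rational(-37129, 4)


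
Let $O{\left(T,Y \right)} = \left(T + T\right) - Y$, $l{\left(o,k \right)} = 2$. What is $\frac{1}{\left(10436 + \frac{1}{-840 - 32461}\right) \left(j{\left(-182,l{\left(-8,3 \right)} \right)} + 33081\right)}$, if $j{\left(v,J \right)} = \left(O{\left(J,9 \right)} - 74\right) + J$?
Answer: $\frac{33301}{11469854871940} \approx 2.9033 \cdot 10^{-9}$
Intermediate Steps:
$O{\left(T,Y \right)} = - Y + 2 T$ ($O{\left(T,Y \right)} = 2 T - Y = - Y + 2 T$)
$j{\left(v,J \right)} = -83 + 3 J$ ($j{\left(v,J \right)} = \left(\left(\left(-1\right) 9 + 2 J\right) - 74\right) + J = \left(\left(-9 + 2 J\right) - 74\right) + J = \left(-83 + 2 J\right) + J = -83 + 3 J$)
$\frac{1}{\left(10436 + \frac{1}{-840 - 32461}\right) \left(j{\left(-182,l{\left(-8,3 \right)} \right)} + 33081\right)} = \frac{1}{\left(10436 + \frac{1}{-840 - 32461}\right) \left(\left(-83 + 3 \cdot 2\right) + 33081\right)} = \frac{1}{\left(10436 + \frac{1}{-33301}\right) \left(\left(-83 + 6\right) + 33081\right)} = \frac{1}{\left(10436 - \frac{1}{33301}\right) \left(-77 + 33081\right)} = \frac{1}{\frac{347529235}{33301} \cdot 33004} = \frac{1}{\frac{11469854871940}{33301}} = \frac{33301}{11469854871940}$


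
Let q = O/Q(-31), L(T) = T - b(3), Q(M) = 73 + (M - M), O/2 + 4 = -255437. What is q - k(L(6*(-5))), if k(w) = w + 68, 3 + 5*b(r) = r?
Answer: -513656/73 ≈ -7036.4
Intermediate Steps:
O = -510882 (O = -8 + 2*(-255437) = -8 - 510874 = -510882)
Q(M) = 73 (Q(M) = 73 + 0 = 73)
b(r) = -⅗ + r/5
L(T) = T (L(T) = T - (-⅗ + (⅕)*3) = T - (-⅗ + ⅗) = T - 1*0 = T + 0 = T)
k(w) = 68 + w
q = -510882/73 ≈ -6998.4
q - k(L(6*(-5))) = -510882/73 - (68 + 6*(-5)) = -510882/73 - (68 - 30) = -510882/73 - 1*38 = -510882/73 - 38 = -513656/73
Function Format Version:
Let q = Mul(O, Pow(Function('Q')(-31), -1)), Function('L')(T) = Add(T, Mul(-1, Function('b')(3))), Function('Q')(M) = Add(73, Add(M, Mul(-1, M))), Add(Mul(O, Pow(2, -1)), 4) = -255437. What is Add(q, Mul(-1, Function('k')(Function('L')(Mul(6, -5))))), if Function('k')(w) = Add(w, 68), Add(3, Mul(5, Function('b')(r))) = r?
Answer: Rational(-513656, 73) ≈ -7036.4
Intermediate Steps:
O = -510882 (O = Add(-8, Mul(2, -255437)) = Add(-8, -510874) = -510882)
Function('Q')(M) = 73 (Function('Q')(M) = Add(73, 0) = 73)
Function('b')(r) = Add(Rational(-3, 5), Mul(Rational(1, 5), r))
Function('L')(T) = T (Function('L')(T) = Add(T, Mul(-1, Add(Rational(-3, 5), Mul(Rational(1, 5), 3)))) = Add(T, Mul(-1, Add(Rational(-3, 5), Rational(3, 5)))) = Add(T, Mul(-1, 0)) = Add(T, 0) = T)
Function('k')(w) = Add(68, w)
q = Rational(-510882, 73) (q = Mul(-510882, Pow(73, -1)) = Mul(-510882, Rational(1, 73)) = Rational(-510882, 73) ≈ -6998.4)
Add(q, Mul(-1, Function('k')(Function('L')(Mul(6, -5))))) = Add(Rational(-510882, 73), Mul(-1, Add(68, Mul(6, -5)))) = Add(Rational(-510882, 73), Mul(-1, Add(68, -30))) = Add(Rational(-510882, 73), Mul(-1, 38)) = Add(Rational(-510882, 73), -38) = Rational(-513656, 73)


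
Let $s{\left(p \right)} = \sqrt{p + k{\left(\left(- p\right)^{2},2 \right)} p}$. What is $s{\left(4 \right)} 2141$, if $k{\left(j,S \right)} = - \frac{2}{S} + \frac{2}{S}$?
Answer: $4282$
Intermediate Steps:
$k{\left(j,S \right)} = 0$
$s{\left(p \right)} = \sqrt{p}$ ($s{\left(p \right)} = \sqrt{p + 0 p} = \sqrt{p + 0} = \sqrt{p}$)
$s{\left(4 \right)} 2141 = \sqrt{4} \cdot 2141 = 2 \cdot 2141 = 4282$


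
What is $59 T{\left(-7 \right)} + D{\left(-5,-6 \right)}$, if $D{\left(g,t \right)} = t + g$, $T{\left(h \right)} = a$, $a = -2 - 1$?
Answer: $-188$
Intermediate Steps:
$a = -3$ ($a = -2 - 1 = -3$)
$T{\left(h \right)} = -3$
$D{\left(g,t \right)} = g + t$
$59 T{\left(-7 \right)} + D{\left(-5,-6 \right)} = 59 \left(-3\right) - 11 = -177 - 11 = -188$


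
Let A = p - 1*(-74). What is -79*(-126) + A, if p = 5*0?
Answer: 10028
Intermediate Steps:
p = 0
A = 74 (A = 0 - 1*(-74) = 0 + 74 = 74)
-79*(-126) + A = -79*(-126) + 74 = 9954 + 74 = 10028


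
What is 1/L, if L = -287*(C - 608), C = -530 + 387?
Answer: 1/215537 ≈ 4.6396e-6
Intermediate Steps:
C = -143
L = 215537 (L = -287*(-143 - 608) = -287*(-751) = 215537)
1/L = 1/215537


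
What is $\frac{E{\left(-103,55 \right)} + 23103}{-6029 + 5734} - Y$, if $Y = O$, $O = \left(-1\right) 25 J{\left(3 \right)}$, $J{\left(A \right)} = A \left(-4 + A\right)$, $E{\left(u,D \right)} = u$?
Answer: $- \frac{9025}{59} \approx -152.97$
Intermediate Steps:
$O = 75$ ($O = \left(-1\right) 25 \cdot 3 \left(-4 + 3\right) = - 25 \cdot 3 \left(-1\right) = \left(-25\right) \left(-3\right) = 75$)
$Y = 75$
$\frac{E{\left(-103,55 \right)} + 23103}{-6029 + 5734} - Y = \frac{-103 + 23103}{-6029 + 5734} - 75 = \frac{23000}{-295} - 75 = 23000 \left(- \frac{1}{295}\right) - 75 = - \frac{4600}{59} - 75 = - \frac{9025}{59}$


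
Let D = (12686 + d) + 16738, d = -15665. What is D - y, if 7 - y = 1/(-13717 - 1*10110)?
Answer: 327668903/23827 ≈ 13752.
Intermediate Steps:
D = 13759 (D = (12686 - 15665) + 16738 = -2979 + 16738 = 13759)
y = 166790/23827 (y = 7 - 1/(-13717 - 1*10110) = 7 - 1/(-13717 - 10110) = 7 - 1/(-23827) = 7 - 1*(-1/23827) = 7 + 1/23827 = 166790/23827 ≈ 7.0000)
D - y = 13759 - 1*166790/23827 = 13759 - 166790/23827 = 327668903/23827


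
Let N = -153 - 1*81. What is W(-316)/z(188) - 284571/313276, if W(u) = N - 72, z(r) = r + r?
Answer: -6339411/3680993 ≈ -1.7222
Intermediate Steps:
N = -234 (N = -153 - 81 = -234)
z(r) = 2*r
W(u) = -306 (W(u) = -234 - 72 = -306)
W(-316)/z(188) - 284571/313276 = -306/(2*188) - 284571/313276 = -306/376 - 284571*1/313276 = -306*1/376 - 284571/313276 = -153/188 - 284571/313276 = -6339411/3680993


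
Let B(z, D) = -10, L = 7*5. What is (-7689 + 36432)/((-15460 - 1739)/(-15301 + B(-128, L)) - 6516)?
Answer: -146694691/33249759 ≈ -4.4119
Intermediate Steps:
L = 35
(-7689 + 36432)/((-15460 - 1739)/(-15301 + B(-128, L)) - 6516) = (-7689 + 36432)/((-15460 - 1739)/(-15301 - 10) - 6516) = 28743/(-17199/(-15311) - 6516) = 28743/(-17199*(-1/15311) - 6516) = 28743/(17199/15311 - 6516) = 28743/(-99749277/15311) = 28743*(-15311/99749277) = -146694691/33249759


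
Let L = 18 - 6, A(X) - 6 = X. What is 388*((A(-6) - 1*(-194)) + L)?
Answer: 79928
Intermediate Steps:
A(X) = 6 + X
L = 12
388*((A(-6) - 1*(-194)) + L) = 388*(((6 - 6) - 1*(-194)) + 12) = 388*((0 + 194) + 12) = 388*(194 + 12) = 388*206 = 79928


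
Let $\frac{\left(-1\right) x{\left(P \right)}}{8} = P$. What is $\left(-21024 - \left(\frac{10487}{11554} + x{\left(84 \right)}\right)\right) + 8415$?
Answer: $- \frac{137930585}{11554} \approx -11938.0$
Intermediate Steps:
$x{\left(P \right)} = - 8 P$
$\left(-21024 - \left(\frac{10487}{11554} + x{\left(84 \right)}\right)\right) + 8415 = \left(-21024 - \left(-672 + \frac{10487}{11554}\right)\right) + 8415 = \left(-21024 - - \frac{7753801}{11554}\right) + 8415 = \left(-21024 + \left(- \frac{10487}{11554} + 672\right)\right) + 8415 = \left(-21024 + \frac{7753801}{11554}\right) + 8415 = - \frac{235157495}{11554} + 8415 = - \frac{137930585}{11554}$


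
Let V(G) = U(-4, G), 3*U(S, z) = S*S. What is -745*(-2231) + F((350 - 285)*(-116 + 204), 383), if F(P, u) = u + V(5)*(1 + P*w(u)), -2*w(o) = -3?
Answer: 5124730/3 ≈ 1.7082e+6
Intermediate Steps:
w(o) = 3/2 (w(o) = -1/2*(-3) = 3/2)
U(S, z) = S**2/3 (U(S, z) = (S*S)/3 = S**2/3)
V(G) = 16/3 (V(G) = (1/3)*(-4)**2 = (1/3)*16 = 16/3)
F(P, u) = 16/3 + u + 8*P (F(P, u) = u + 16*(1 + P*(3/2))/3 = u + 16*(1 + 3*P/2)/3 = u + (16/3 + 8*P) = 16/3 + u + 8*P)
-745*(-2231) + F((350 - 285)*(-116 + 204), 383) = -745*(-2231) + (16/3 + 383 + 8*((350 - 285)*(-116 + 204))) = 1662095 + (16/3 + 383 + 8*(65*88)) = 1662095 + (16/3 + 383 + 8*5720) = 1662095 + (16/3 + 383 + 45760) = 1662095 + 138445/3 = 5124730/3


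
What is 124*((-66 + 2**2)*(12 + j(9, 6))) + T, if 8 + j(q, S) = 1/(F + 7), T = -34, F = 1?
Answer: -31747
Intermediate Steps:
j(q, S) = -63/8 (j(q, S) = -8 + 1/(1 + 7) = -8 + 1/8 = -63/8)
124*((-66 + 2**2)*(12 + j(9, 6))) + T = 124*((-66 + 2**2)*(12 - 63/8)) - 34 = 124*((-66 + 4)*(33/8)) - 34 = 124*(-62*33/8) - 34 = 124*(-1023/4) - 34 = -31713 - 34 = -31747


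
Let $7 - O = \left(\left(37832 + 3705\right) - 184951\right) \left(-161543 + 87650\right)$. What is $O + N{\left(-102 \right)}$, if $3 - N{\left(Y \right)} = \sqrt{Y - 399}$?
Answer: $-10597290692 - i \sqrt{501} \approx -1.0597 \cdot 10^{10} - 22.383 i$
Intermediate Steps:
$O = -10597290695$ ($O = 7 - \left(\left(37832 + 3705\right) - 184951\right) \left(-161543 + 87650\right) = 7 - \left(41537 - 184951\right) \left(-73893\right) = 7 - \left(-143414\right) \left(-73893\right) = 7 - 10597290702 = -10597290695$)
$N{\left(Y \right)} = 3 - \sqrt{-399 + Y}$ ($N{\left(Y \right)} = 3 - \sqrt{Y - 399} = 3 - \sqrt{-399 + Y}$)
$O + N{\left(-102 \right)} = -10597290695 + \left(3 - \sqrt{-399 - 102}\right) = -10597290695 + \left(3 - \sqrt{-501}\right) = -10597290695 + \left(3 - i \sqrt{501}\right) = -10597290692 - i \sqrt{501}$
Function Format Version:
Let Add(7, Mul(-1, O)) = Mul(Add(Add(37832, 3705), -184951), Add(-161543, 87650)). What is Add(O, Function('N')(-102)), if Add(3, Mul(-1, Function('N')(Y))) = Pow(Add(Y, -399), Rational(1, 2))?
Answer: Add(-10597290692, Mul(-1, I, Pow(501, Rational(1, 2)))) ≈ Add(-1.0597e+10, Mul(-22.383, I))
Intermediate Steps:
O = -10597290695 (O = Add(7, Mul(-1, Mul(Add(Add(37832, 3705), -184951), Add(-161543, 87650)))) = Add(7, Mul(-1, Mul(Add(41537, -184951), -73893))) = Add(7, Mul(-1, Mul(-143414, -73893))) = Add(7, Mul(-1, 10597290702)) = Add(7, -10597290702) = -10597290695)
Function('N')(Y) = Add(3, Mul(-1, Pow(Add(-399, Y), Rational(1, 2)))) (Function('N')(Y) = Add(3, Mul(-1, Pow(Add(Y, -399), Rational(1, 2)))) = Add(3, Mul(-1, Pow(Add(-399, Y), Rational(1, 2)))))
Add(O, Function('N')(-102)) = Add(-10597290695, Add(3, Mul(-1, Pow(Add(-399, -102), Rational(1, 2))))) = Add(-10597290695, Add(3, Mul(-1, Pow(-501, Rational(1, 2))))) = Add(-10597290695, Add(3, Mul(-1, Mul(I, Pow(501, Rational(1, 2)))))) = Add(-10597290695, Add(3, Mul(-1, I, Pow(501, Rational(1, 2))))) = Add(-10597290692, Mul(-1, I, Pow(501, Rational(1, 2))))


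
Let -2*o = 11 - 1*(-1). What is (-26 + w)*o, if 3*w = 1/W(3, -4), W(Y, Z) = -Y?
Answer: 470/3 ≈ 156.67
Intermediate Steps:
o = -6 (o = -(11 - 1*(-1))/2 = -(11 + 1)/2 = -1/2*12 = -6)
w = -1/9 (w = 1/(3*((-1*3))) = (1/3)/(-3) = (1/3)*(-1/3) = -1/9 ≈ -0.11111)
(-26 + w)*o = (-26 - 1/9)*(-6) = -235/9*(-6) = 470/3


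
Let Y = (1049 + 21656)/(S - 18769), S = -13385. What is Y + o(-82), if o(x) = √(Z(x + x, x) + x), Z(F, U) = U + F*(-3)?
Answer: -22705/32154 + 2*√82 ≈ 17.405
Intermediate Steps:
Y = -22705/32154 (Y = (1049 + 21656)/(-13385 - 18769) = 22705/(-32154) = 22705*(-1/32154) = -22705/32154 ≈ -0.70613)
Z(F, U) = U - 3*F
o(x) = 2*√(-x) (o(x) = √((x - 3*(x + x)) + x) = √((x - 6*x) + x) = √(-5*x + x) = √(-4*x) = 2*√(-x))
Y + o(-82) = -22705/32154 + 2*√(-1*(-82)) = -22705/32154 + 2*√82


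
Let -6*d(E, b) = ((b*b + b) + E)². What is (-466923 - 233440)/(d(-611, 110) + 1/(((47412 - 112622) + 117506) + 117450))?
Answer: 19813969633/634363439515 ≈ 0.031234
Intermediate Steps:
d(E, b) = -(E + b + b²)²/6 (d(E, b) = -((b*b + b) + E)²/6 = -((b² + b) + E)²/6 = -((b + b²) + E)²/6 = -(E + b + b²)²/6)
(-466923 - 233440)/(d(-611, 110) + 1/(((47412 - 112622) + 117506) + 117450)) = (-466923 - 233440)/(-(-611 + 110 + 110²)²/6 + 1/(((47412 - 112622) + 117506) + 117450)) = -700363/(-(-611 + 110 + 12100)²/6 + 1/((-65210 + 117506) + 117450)) = -700363/(-⅙*11599² + 1/(52296 + 117450)) = -700363/(-⅙*134536801 + 1/169746) = -700363/(-134536801/6 + 1/169746) = -700363/(-634363439515/28291) = -700363*(-28291/634363439515) = 19813969633/634363439515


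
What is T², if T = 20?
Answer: 400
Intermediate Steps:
T² = 20² = 400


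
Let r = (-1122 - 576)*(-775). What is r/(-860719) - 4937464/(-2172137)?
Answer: 73228704814/98399978237 ≈ 0.74419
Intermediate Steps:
r = 1315950 (r = -1698*(-775) = 1315950)
r/(-860719) - 4937464/(-2172137) = 1315950/(-860719) - 4937464/(-2172137) = 1315950*(-1/860719) - 4937464*(-1/2172137) = -1315950/860719 + 4937464/2172137 = 73228704814/98399978237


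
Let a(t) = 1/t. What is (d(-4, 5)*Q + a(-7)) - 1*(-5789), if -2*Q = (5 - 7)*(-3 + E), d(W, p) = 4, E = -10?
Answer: 40158/7 ≈ 5736.9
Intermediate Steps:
Q = -13 (Q = -(5 - 7)*(-3 - 10)/2 = -(-1)*(-13) = -½*26 = -13)
(d(-4, 5)*Q + a(-7)) - 1*(-5789) = (4*(-13) + 1/(-7)) - 1*(-5789) = (-52 - ⅐) + 5789 = -365/7 + 5789 = 40158/7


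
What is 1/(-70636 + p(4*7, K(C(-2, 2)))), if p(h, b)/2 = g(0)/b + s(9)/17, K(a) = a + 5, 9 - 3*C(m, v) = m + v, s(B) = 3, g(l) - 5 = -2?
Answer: -68/4803173 ≈ -1.4157e-5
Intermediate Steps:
g(l) = 3 (g(l) = 5 - 2 = 3)
C(m, v) = 3 - m/3 - v/3 (C(m, v) = 3 - (m + v)/3 = 3 + (-m/3 - v/3) = 3 - m/3 - v/3)
K(a) = 5 + a
p(h, b) = 6/17 + 6/b (p(h, b) = 2*(3/b + 3/17) = 2*(3/17 + 3/b) = 6/17 + 6/b)
1/(-70636 + p(4*7, K(C(-2, 2)))) = 1/(-70636 + (6/17 + 6/(5 + (3 - 1/3*(-2) - 1/3*2)))) = 1/(-70636 + (6/17 + 6/(5 + (3 + 2/3 - 2/3)))) = 1/(-70636 + (6/17 + 6/(5 + 3))) = 1/(-70636 + (6/17 + 6/8)) = 1/(-70636 + (6/17 + 6*(1/8))) = 1/(-70636 + (6/17 + 3/4)) = 1/(-70636 + 75/68) = 1/(-4803173/68) = -68/4803173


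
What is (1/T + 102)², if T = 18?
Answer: 3374569/324 ≈ 10415.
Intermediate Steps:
(1/T + 102)² = (1/18 + 102)² = (1837/18)² = 3374569/324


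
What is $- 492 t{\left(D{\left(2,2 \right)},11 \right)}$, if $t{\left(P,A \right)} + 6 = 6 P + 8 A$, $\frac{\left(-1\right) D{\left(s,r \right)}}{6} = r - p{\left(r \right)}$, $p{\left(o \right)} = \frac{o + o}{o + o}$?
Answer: $-22632$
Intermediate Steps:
$p{\left(o \right)} = 1$ ($p{\left(o \right)} = \frac{2 o}{2 o} = 2 o \frac{1}{2 o} = 1$)
$D{\left(s,r \right)} = 6 - 6 r$ ($D{\left(s,r \right)} = - 6 \left(r - 1\right) = - 6 \left(-1 + r\right) = 6 - 6 r$)
$t{\left(P,A \right)} = -6 + 6 P + 8 A$ ($t{\left(P,A \right)} = -6 + \left(6 P + 8 A\right) = -6 + 6 P + 8 A$)
$- 492 t{\left(D{\left(2,2 \right)},11 \right)} = - 492 \left(-6 + 6 \left(6 - 12\right) + 8 \cdot 11\right) = - 492 \left(-6 + 6 \left(6 - 12\right) + 88\right) = - 492 \left(-6 + 6 \left(-6\right) + 88\right) = - 492 \left(-6 - 36 + 88\right) = \left(-492\right) 46 = -22632$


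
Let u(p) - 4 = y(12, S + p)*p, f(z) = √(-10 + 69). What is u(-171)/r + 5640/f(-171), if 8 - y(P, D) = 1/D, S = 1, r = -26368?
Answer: 232051/4482560 + 5640*√59/59 ≈ 734.32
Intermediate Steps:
y(P, D) = 8 - 1/D
f(z) = √59
u(p) = 4 + p*(8 - 1/(1 + p)) (u(p) = 4 + (8 - 1/(1 + p))*p = 4 + p*(8 - 1/(1 + p)))
u(-171)/r + 5640/f(-171) = ((4 + 8*(-171)² + 11*(-171))/(1 - 171))/(-26368) + 5640/(√59) = ((4 + 8*29241 - 1881)/(-170))*(-1/26368) + 5640*(√59/59) = -(4 + 233928 - 1881)/170*(-1/26368) + 5640*√59/59 = -1/170*232051*(-1/26368) + 5640*√59/59 = -232051/170*(-1/26368) + 5640*√59/59 = 232051/4482560 + 5640*√59/59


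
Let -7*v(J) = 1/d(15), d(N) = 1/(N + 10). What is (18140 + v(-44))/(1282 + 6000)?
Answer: 126955/50974 ≈ 2.4906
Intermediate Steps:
d(N) = 1/(10 + N)
v(J) = -25/7 (v(J) = -1/(7*(1/(10 + 15))) = -1/(7*(1/25)) = -1/(7*1/25) = -⅐*25 = -25/7)
(18140 + v(-44))/(1282 + 6000) = (18140 - 25/7)/(1282 + 6000) = (126955/7)/7282 = (126955/7)*(1/7282) = 126955/50974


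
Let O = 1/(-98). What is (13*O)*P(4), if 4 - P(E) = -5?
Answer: -117/98 ≈ -1.1939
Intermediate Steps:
O = -1/98 ≈ -0.010204
P(E) = 9 (P(E) = 4 - 1*(-5) = 4 + 5 = 9)
(13*O)*P(4) = (13*(-1/98))*9 = -13/98*9 = -117/98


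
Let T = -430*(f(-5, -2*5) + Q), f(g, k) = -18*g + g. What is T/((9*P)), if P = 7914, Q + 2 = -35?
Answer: -3440/11871 ≈ -0.28978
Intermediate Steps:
f(g, k) = -17*g
Q = -37 (Q = -2 - 35 = -37)
T = -20640 (T = -430*(-17*(-5) - 37) = -430*(85 - 37) = -430*48 = -20640)
T/((9*P)) = -20640/(9*7914) = -20640/71226 = -20640*1/71226 = -3440/11871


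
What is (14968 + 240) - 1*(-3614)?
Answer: 18822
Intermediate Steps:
(14968 + 240) - 1*(-3614) = 15208 + 3614 = 18822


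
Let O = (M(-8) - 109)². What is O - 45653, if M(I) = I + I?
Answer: -30028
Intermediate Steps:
M(I) = 2*I
O = 15625 (O = (2*(-8) - 109)² = (-16 - 109)² = (-125)² = 15625)
O - 45653 = 15625 - 45653 = -30028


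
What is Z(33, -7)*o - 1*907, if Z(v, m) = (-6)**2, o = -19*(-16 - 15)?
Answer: 20297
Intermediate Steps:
o = 589 (o = -19*(-31) = 589)
Z(v, m) = 36
Z(33, -7)*o - 1*907 = 36*589 - 1*907 = 21204 - 907 = 20297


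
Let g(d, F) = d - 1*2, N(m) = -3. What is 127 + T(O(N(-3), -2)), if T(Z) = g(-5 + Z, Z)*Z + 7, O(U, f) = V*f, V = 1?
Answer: 152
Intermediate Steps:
O(U, f) = f (O(U, f) = 1*f = f)
g(d, F) = -2 + d (g(d, F) = d - 2 = -2 + d)
T(Z) = 7 + Z*(-7 + Z) (T(Z) = (-2 + (-5 + Z))*Z + 7 = (-7 + Z)*Z + 7 = Z*(-7 + Z) + 7 = 7 + Z*(-7 + Z))
127 + T(O(N(-3), -2)) = 127 + (7 - 2*(-7 - 2)) = 127 + (7 - 2*(-9)) = 127 + (7 + 18) = 127 + 25 = 152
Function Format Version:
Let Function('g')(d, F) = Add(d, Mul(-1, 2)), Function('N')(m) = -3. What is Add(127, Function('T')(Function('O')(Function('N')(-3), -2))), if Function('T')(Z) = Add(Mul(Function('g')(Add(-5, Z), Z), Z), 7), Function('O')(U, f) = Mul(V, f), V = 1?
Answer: 152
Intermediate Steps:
Function('O')(U, f) = f (Function('O')(U, f) = Mul(1, f) = f)
Function('g')(d, F) = Add(-2, d) (Function('g')(d, F) = Add(d, -2) = Add(-2, d))
Function('T')(Z) = Add(7, Mul(Z, Add(-7, Z))) (Function('T')(Z) = Add(Mul(Add(-2, Add(-5, Z)), Z), 7) = Add(Mul(Add(-7, Z), Z), 7) = Add(Mul(Z, Add(-7, Z)), 7) = Add(7, Mul(Z, Add(-7, Z))))
Add(127, Function('T')(Function('O')(Function('N')(-3), -2))) = Add(127, Add(7, Mul(-2, Add(-7, -2)))) = Add(127, Add(7, Mul(-2, -9))) = Add(127, Add(7, 18)) = Add(127, 25) = 152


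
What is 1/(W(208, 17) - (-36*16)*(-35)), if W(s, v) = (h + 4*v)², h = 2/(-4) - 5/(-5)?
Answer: -4/61871 ≈ -6.4651e-5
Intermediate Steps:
h = ½ (h = 2*(-¼) - 5*(-⅕) = -½ + 1 = ½ ≈ 0.50000)
W(s, v) = (½ + 4*v)²
1/(W(208, 17) - (-36*16)*(-35)) = 1/((1 + 8*17)²/4 - (-36*16)*(-35)) = 1/((1 + 136)²/4 - (-576)*(-35)) = 1/((¼)*137² - 1*20160) = 1/((¼)*18769 - 20160) = 1/(18769/4 - 20160) = 1/(-61871/4) = -4/61871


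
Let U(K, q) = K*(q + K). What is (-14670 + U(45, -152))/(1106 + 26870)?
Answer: -19485/27976 ≈ -0.69649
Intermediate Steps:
U(K, q) = K*(K + q)
(-14670 + U(45, -152))/(1106 + 26870) = (-14670 + 45*(45 - 152))/(1106 + 26870) = (-14670 + 45*(-107))/27976 = (-14670 - 4815)*(1/27976) = -19485*1/27976 = -19485/27976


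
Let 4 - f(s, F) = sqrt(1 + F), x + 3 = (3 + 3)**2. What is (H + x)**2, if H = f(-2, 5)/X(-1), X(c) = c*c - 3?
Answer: (62 + sqrt(6))**2/4 ≈ 1038.4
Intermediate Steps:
x = 33 (x = -3 + (3 + 3)**2 = -3 + 6**2 = -3 + 36 = 33)
f(s, F) = 4 - sqrt(1 + F)
X(c) = -3 + c**2 (X(c) = c**2 - 3 = -3 + c**2)
H = -2 + sqrt(6)/2 (H = (4 - sqrt(1 + 5))/(-3 + (-1)**2) = (4 - sqrt(6))/(-3 + 1) = (4 - sqrt(6))/(-2) = (4 - sqrt(6))*(-1/2) = -2 + sqrt(6)/2 ≈ -0.77526)
(H + x)**2 = ((-2 + sqrt(6)/2) + 33)**2 = (31 + sqrt(6)/2)**2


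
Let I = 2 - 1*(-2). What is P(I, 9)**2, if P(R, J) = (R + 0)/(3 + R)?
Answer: 16/49 ≈ 0.32653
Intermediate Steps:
I = 4 (I = 2 + 2 = 4)
P(R, J) = R/(3 + R)
P(I, 9)**2 = (4/(3 + 4))**2 = (4/7)**2 = 16/49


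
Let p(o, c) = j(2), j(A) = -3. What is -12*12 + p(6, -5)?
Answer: -147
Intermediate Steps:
p(o, c) = -3
-12*12 + p(6, -5) = -12*12 - 3 = -144 - 3 = -147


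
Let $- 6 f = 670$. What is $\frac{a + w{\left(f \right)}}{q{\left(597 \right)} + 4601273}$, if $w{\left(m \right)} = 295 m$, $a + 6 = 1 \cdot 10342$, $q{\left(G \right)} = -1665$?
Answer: $- \frac{67817}{13798824} \approx -0.0049147$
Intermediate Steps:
$a = 10336$ ($a = -6 + 1 \cdot 10342 = -6 + 10342 = 10336$)
$f = - \frac{335}{3}$ ($f = \left(- \frac{1}{6}\right) 670 = - \frac{335}{3} \approx -111.67$)
$\frac{a + w{\left(f \right)}}{q{\left(597 \right)} + 4601273} = \frac{10336 + 295 \left(- \frac{335}{3}\right)}{-1665 + 4601273} = \frac{10336 - \frac{98825}{3}}{4599608} = \left(- \frac{67817}{3}\right) \frac{1}{4599608} = - \frac{67817}{13798824}$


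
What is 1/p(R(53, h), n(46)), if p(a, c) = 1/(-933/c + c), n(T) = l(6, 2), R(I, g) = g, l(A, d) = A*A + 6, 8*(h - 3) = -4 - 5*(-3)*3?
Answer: 277/14 ≈ 19.786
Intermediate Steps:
h = 65/8 (h = 3 + (-4 - 5*(-3)*3)/8 = 3 + (-4 + 15*3)/8 = 3 + (-4 + 45)/8 = 3 + (⅛)*41 = 3 + 41/8 = 65/8 ≈ 8.1250)
l(A, d) = 6 + A² (l(A, d) = A² + 6 = 6 + A²)
n(T) = 42 (n(T) = 6 + 6² = 6 + 36 = 42)
p(a, c) = 1/(c - 933/c)
1/p(R(53, h), n(46)) = 1/(42/(-933 + 42²)) = 1/(42/(-933 + 1764)) = 1/(42/831) = 1/(42*(1/831)) = 1/(14/277) = 277/14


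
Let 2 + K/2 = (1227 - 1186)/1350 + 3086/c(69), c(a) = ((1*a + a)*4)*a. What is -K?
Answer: 2697497/714150 ≈ 3.7772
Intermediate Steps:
c(a) = 8*a**2 (c(a) = ((a + a)*4)*a = ((2*a)*4)*a = (8*a)*a = 8*a**2)
K = -2697497/714150 (K = -4 + 2*((1227 - 1186)/1350 + 3086/((8*69**2))) = -4 + 2*(41*(1/1350) + 3086/((8*4761))) = -4 + 2*(41/1350 + 3086/38088) = -4 + 2*(41/1350 + 3086*(1/38088)) = -4 + 2*(41/1350 + 1543/19044) = -4 + 2*(159103/1428300) = -4 + 159103/714150 = -2697497/714150 ≈ -3.7772)
-K = -1*(-2697497/714150) = 2697497/714150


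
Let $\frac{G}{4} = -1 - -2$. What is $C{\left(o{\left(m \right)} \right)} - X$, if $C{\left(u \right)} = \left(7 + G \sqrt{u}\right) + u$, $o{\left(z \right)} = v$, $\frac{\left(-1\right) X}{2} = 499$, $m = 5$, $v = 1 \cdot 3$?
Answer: $1008 + 4 \sqrt{3} \approx 1014.9$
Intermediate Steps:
$G = 4$ ($G = 4 \left(-1 - -2\right) = 4 \left(-1 + 2\right) = 4 \cdot 1 = 4$)
$v = 3$
$X = -998$ ($X = \left(-2\right) 499 = -998$)
$o{\left(z \right)} = 3$
$C{\left(u \right)} = 7 + u + 4 \sqrt{u}$ ($C{\left(u \right)} = \left(7 + 4 \sqrt{u}\right) + u = 7 + u + 4 \sqrt{u}$)
$C{\left(o{\left(m \right)} \right)} - X = \left(7 + 3 + 4 \sqrt{3}\right) - -998 = \left(10 + 4 \sqrt{3}\right) + 998 = 1008 + 4 \sqrt{3}$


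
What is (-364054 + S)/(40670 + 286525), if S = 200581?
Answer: -54491/109065 ≈ -0.49962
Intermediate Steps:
(-364054 + S)/(40670 + 286525) = (-364054 + 200581)/(40670 + 286525) = -163473/327195 = -163473*1/327195 = -54491/109065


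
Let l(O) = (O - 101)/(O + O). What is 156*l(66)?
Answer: -455/11 ≈ -41.364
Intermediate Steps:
l(O) = (-101 + O)/(2*O) (l(O) = (-101 + O)/((2*O)) = (-101 + O)*(1/(2*O)) = (-101 + O)/(2*O))
156*l(66) = 156*((½)*(-101 + 66)/66) = 156*((½)*(1/66)*(-35)) = 156*(-35/132) = -455/11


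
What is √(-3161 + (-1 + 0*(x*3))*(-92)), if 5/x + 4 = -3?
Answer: 3*I*√341 ≈ 55.399*I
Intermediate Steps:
x = -5/7 (x = 5/(-4 - 3) = 5/(-7) = 5*(-⅐) = -5/7 ≈ -0.71429)
√(-3161 + (-1 + 0*(x*3))*(-92)) = √(-3161 + (-1 + 0*(-5/7*3))*(-92)) = √(-3161 + (-1 + 0*(-15/7))*(-92)) = √(-3161 + (-1 + 0)*(-92)) = √(-3161 - 1*(-92)) = √(-3161 + 92) = √(-3069) = 3*I*√341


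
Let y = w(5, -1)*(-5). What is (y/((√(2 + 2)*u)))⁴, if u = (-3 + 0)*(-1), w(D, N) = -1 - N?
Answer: 0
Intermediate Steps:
u = 3 (u = -3*(-1) = 3)
y = 0 (y = (-1 - 1*(-1))*(-5) = (-1 + 1)*(-5) = 0*(-5) = 0)
(y/((√(2 + 2)*u)))⁴ = (0/((√(2 + 2)*3)))⁴ = (0/((√4*3)))⁴ = (0/((2*3)))⁴ = (0/6)⁴ = (0*(⅙))⁴ = 0⁴ = 0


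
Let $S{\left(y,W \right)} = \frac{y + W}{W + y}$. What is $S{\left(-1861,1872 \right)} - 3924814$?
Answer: $-3924813$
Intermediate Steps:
$S{\left(y,W \right)} = 1$ ($S{\left(y,W \right)} = \frac{W + y}{W + y} = 1$)
$S{\left(-1861,1872 \right)} - 3924814 = 1 - 3924814 = -3924813$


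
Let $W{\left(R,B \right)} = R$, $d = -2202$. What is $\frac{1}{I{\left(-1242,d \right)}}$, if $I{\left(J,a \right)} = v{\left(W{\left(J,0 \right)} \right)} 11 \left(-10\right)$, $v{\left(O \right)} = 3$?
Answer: $- \frac{1}{330} \approx -0.0030303$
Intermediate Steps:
$I{\left(J,a \right)} = -330$ ($I{\left(J,a \right)} = 3 \cdot 11 \left(-10\right) = 33 \left(-10\right) = -330$)
$\frac{1}{I{\left(-1242,d \right)}} = \frac{1}{-330} = - \frac{1}{330}$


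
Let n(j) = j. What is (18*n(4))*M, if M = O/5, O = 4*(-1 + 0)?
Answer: -288/5 ≈ -57.600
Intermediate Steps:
O = -4 (O = 4*(-1) = -4)
M = -⅘ (M = -4/5 = -4*⅕ = -⅘ ≈ -0.80000)
(18*n(4))*M = (18*4)*(-⅘) = 72*(-⅘) = -288/5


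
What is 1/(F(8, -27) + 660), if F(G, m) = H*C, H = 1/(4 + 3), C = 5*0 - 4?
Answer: 7/4616 ≈ 0.0015165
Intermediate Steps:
C = -4 (C = 0 - 4 = -4)
H = ⅐ (H = 1/7 = ⅐ ≈ 0.14286)
F(G, m) = -4/7 (F(G, m) = (⅐)*(-4) = -4/7)
1/(F(8, -27) + 660) = 1/(-4/7 + 660) = 1/(4616/7) = 7/4616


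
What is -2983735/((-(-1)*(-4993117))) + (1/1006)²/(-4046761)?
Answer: 12219790662165590943/20449149972006629332 ≈ 0.59757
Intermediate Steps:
-2983735/((-(-1)*(-4993117))) + (1/1006)²/(-4046761) = -2983735/((-1*4993117)) + (1/1006)²*(-1/4046761) = -2983735/(-4993117) + (1/1012036)*(-1/4046761) = -2983735*(-1/4993117) - 1/4095467815396 = 2983735/4993117 - 1/4095467815396 = 12219790662165590943/20449149972006629332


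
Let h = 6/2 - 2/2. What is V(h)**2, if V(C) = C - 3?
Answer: 1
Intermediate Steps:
h = 2 (h = 6*(1/2) - 2*1/2 = 3 - 1 = 2)
V(C) = -3 + C
V(h)**2 = (-3 + 2)**2 = (-1)**2 = 1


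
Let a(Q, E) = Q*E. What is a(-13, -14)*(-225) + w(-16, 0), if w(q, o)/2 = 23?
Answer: -40904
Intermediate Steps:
w(q, o) = 46 (w(q, o) = 2*23 = 46)
a(Q, E) = E*Q
a(-13, -14)*(-225) + w(-16, 0) = -14*(-13)*(-225) + 46 = 182*(-225) + 46 = -40950 + 46 = -40904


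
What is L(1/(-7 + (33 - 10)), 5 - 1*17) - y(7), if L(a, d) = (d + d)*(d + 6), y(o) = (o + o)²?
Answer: -52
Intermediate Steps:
y(o) = 4*o² (y(o) = (2*o)² = 4*o²)
L(a, d) = 2*d*(6 + d) (L(a, d) = (2*d)*(6 + d) = 2*d*(6 + d))
L(1/(-7 + (33 - 10)), 5 - 1*17) - y(7) = 2*(5 - 1*17)*(6 + (5 - 1*17)) - 4*7² = 2*(5 - 17)*(6 + (5 - 17)) - 4*49 = 2*(-12)*(6 - 12) - 1*196 = 2*(-12)*(-6) - 196 = 144 - 196 = -52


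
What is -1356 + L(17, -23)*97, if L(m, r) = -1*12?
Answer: -2520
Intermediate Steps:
L(m, r) = -12
-1356 + L(17, -23)*97 = -1356 - 12*97 = -1356 - 1164 = -2520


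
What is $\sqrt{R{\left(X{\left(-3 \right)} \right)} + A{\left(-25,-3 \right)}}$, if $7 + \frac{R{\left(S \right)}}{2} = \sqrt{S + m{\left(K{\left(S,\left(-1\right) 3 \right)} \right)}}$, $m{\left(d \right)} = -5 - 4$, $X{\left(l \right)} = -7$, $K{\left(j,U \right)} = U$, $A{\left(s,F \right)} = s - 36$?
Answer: $\sqrt{-75 + 8 i} \approx 0.46123 + 8.6725 i$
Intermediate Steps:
$A{\left(s,F \right)} = -36 + s$ ($A{\left(s,F \right)} = s - 36 = -36 + s$)
$m{\left(d \right)} = -9$ ($m{\left(d \right)} = -5 - 4 = -9$)
$R{\left(S \right)} = -14 + 2 \sqrt{-9 + S}$ ($R{\left(S \right)} = -14 + 2 \sqrt{S - 9} = -14 + 2 \sqrt{-9 + S}$)
$\sqrt{R{\left(X{\left(-3 \right)} \right)} + A{\left(-25,-3 \right)}} = \sqrt{\left(-14 + 2 \sqrt{-9 - 7}\right) - 61} = \sqrt{\left(-14 + 2 \sqrt{-16}\right) - 61} = \sqrt{\left(-14 + 2 \cdot 4 i\right) - 61} = \sqrt{\left(-14 + 8 i\right) - 61} = \sqrt{-75 + 8 i}$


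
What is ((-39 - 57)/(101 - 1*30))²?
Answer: 9216/5041 ≈ 1.8282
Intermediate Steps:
((-39 - 57)/(101 - 1*30))² = (-96/(101 - 30))² = (-96/71)² = 9216/5041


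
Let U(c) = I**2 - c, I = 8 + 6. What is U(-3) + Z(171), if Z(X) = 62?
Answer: 261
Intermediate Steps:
I = 14
U(c) = 196 - c (U(c) = 14**2 - c = 196 - c)
U(-3) + Z(171) = (196 - 1*(-3)) + 62 = (196 + 3) + 62 = 199 + 62 = 261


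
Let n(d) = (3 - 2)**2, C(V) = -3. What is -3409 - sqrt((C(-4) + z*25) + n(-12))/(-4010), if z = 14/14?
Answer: -3409 + sqrt(23)/4010 ≈ -3409.0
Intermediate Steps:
z = 1 (z = 14*(1/14) = 1)
n(d) = 1 (n(d) = 1**2 = 1)
-3409 - sqrt((C(-4) + z*25) + n(-12))/(-4010) = -3409 - sqrt((-3 + 1*25) + 1)/(-4010) = -3409 - sqrt((-3 + 25) + 1)*(-1)/4010 = -3409 - sqrt(22 + 1)*(-1)/4010 = -3409 - sqrt(23)*(-1)/4010 = -3409 - (-1)*sqrt(23)/4010 = -3409 + sqrt(23)/4010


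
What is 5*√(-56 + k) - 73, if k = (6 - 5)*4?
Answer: -73 + 10*I*√13 ≈ -73.0 + 36.056*I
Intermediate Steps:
k = 4 (k = 1*4 = 4)
5*√(-56 + k) - 73 = 5*√(-56 + 4) - 73 = 5*√(-52) - 73 = 5*(2*I*√13) - 73 = 10*I*√13 - 73 = -73 + 10*I*√13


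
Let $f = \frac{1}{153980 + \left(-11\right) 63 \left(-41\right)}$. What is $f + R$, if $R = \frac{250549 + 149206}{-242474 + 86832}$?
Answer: $- \frac{72912358073}{28388011306} \approx -2.5684$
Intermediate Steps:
$f = \frac{1}{182393}$ ($f = \frac{1}{153980 - -28413} = \frac{1}{153980 + 28413} = \frac{1}{182393} \approx 5.4827 \cdot 10^{-6}$)
$R = - \frac{399755}{155642}$ ($R = \frac{399755}{-155642} = 399755 \left(- \frac{1}{155642}\right) = - \frac{399755}{155642} \approx -2.5684$)
$f + R = \frac{1}{182393} - \frac{399755}{155642} = - \frac{72912358073}{28388011306}$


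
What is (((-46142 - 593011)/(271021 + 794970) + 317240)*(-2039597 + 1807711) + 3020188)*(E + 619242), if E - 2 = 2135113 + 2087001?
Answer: -379633522991963127809892/1065991 ≈ -3.5613e+17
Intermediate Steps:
E = 4222116 (E = 2 + (2135113 + 2087001) = 2 + 4222114 = 4222116)
(((-46142 - 593011)/(271021 + 794970) + 317240)*(-2039597 + 1807711) + 3020188)*(E + 619242) = (((-46142 - 593011)/(271021 + 794970) + 317240)*(-2039597 + 1807711) + 3020188)*(4222116 + 619242) = ((-639153/1065991 + 317240)*(-231886) + 3020188)*4841358 = ((338174345687/1065991)*(-231886) + 3020188)*4841358 = (-78417896323975682/1065991 + 3020188)*4841358 = -78414676830749374/1065991*4841358 = -379633522991963127809892/1065991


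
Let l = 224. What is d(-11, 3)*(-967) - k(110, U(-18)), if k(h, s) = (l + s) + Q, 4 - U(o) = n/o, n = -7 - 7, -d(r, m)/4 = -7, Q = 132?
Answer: -246917/9 ≈ -27435.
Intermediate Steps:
d(r, m) = 28 (d(r, m) = -4*(-7) = 28)
n = -14
U(o) = 4 + 14/o (U(o) = 4 - (-14)/o = 4 + 14/o)
k(h, s) = 356 + s (k(h, s) = (224 + s) + 132 = 356 + s)
d(-11, 3)*(-967) - k(110, U(-18)) = 28*(-967) - (356 + (4 + 14/(-18))) = -27076 - (356 + (4 + 14*(-1/18))) = -27076 - (356 + (4 - 7/9)) = -27076 - (356 + 29/9) = -27076 - 1*3233/9 = -27076 - 3233/9 = -246917/9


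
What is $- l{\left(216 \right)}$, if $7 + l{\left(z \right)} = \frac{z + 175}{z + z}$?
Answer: $\frac{2633}{432} \approx 6.0949$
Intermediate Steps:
$l{\left(z \right)} = -7 + \frac{175 + z}{2 z}$ ($l{\left(z \right)} = -7 + \frac{z + 175}{z + z} = -7 + \frac{175 + z}{2 z}$)
$- l{\left(216 \right)} = - \frac{175 - 2808}{2 \cdot 216} = - \frac{-2633}{2 \cdot 216} = \left(-1\right) \left(- \frac{2633}{432}\right) = \frac{2633}{432}$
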